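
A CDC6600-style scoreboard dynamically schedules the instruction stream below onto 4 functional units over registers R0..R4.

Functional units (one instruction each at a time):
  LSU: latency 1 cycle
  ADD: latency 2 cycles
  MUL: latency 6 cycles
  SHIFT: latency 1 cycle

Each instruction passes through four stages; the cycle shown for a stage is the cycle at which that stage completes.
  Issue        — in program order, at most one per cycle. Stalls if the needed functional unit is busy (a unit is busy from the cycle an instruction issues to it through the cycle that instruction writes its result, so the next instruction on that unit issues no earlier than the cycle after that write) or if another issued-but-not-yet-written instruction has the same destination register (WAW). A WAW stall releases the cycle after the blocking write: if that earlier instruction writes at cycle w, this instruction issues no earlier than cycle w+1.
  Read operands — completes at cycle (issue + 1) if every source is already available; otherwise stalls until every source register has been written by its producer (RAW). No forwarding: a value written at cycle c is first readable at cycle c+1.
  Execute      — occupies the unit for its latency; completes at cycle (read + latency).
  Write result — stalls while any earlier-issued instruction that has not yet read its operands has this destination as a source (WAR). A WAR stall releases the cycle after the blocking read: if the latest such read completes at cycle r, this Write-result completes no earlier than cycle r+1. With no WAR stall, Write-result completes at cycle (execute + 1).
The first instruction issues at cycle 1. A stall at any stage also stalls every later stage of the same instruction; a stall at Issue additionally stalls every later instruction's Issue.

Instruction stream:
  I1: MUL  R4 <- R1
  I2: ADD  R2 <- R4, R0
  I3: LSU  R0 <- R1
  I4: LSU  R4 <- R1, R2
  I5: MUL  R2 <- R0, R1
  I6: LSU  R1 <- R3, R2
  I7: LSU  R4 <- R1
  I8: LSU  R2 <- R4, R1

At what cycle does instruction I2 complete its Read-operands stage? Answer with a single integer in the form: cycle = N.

cycle = 10

1) issue 1, read 2, done 8, write 9
2) issue 2, read 10, done 12, write 13  <RAW R4: wait I1 write@9>
3) issue 3, read 4, done 5, write 11  <WAR R0: wait I2 read@10>
4) issue 12, read 14, done 15, write 16  <struct: LSU busy until I3 writes@11 / RAW R2: wait I2 write@13>
5) issue 14, read 15, done 21, write 22  <WAW R2: wait I2 write@13>
6) issue 17, read 23, done 24, write 25  <struct: LSU busy until I4 writes@16 / RAW R2: wait I5 write@22>
7) issue 26, read 27, done 28, write 29  <struct: LSU busy until I6 writes@25>
8) issue 30, read 31, done 32, write 33  <struct: LSU busy until I7 writes@29>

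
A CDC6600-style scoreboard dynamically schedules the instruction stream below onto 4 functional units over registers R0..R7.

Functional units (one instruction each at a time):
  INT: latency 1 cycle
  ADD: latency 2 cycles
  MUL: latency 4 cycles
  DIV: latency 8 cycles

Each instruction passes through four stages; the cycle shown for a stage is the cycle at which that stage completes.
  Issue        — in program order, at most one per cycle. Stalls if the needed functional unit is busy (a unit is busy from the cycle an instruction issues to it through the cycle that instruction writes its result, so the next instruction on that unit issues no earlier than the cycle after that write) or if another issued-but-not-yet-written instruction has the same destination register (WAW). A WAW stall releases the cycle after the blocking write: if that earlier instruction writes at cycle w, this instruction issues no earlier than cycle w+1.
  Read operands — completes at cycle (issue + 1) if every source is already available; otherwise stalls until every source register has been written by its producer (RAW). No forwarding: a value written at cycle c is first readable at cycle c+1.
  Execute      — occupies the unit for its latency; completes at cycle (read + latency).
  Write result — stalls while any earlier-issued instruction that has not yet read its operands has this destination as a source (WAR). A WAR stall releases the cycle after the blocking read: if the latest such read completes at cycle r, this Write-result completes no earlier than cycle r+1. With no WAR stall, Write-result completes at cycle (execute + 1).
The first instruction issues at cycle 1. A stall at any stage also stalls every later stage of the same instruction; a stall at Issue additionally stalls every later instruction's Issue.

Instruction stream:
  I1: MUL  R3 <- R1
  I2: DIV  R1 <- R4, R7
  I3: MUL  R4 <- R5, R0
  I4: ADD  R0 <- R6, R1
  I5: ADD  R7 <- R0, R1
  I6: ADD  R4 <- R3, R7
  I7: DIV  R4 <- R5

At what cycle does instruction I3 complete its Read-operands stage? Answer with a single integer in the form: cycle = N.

c1: I1→MUL
c2: I1 RO, I2→DIV
c3: I2 RO
c6: I1 EX
c7: I1 WR R3
c8: I3→MUL
c9: I3 RO, I4→ADD
c11: I2 EX
c12: I2 WR R1
c13: I3 EX, I4 RO
c14: I3 WR R4
c15: I4 EX
c16: I4 WR R0
c17: I5→ADD
c18: I5 RO
c20: I5 EX
c21: I5 WR R7
c22: I6→ADD
c23: I6 RO
c25: I6 EX
c26: I6 WR R4
c27: I7→DIV
c28: I7 RO
c36: I7 EX
c37: I7 WR R4

cycle = 9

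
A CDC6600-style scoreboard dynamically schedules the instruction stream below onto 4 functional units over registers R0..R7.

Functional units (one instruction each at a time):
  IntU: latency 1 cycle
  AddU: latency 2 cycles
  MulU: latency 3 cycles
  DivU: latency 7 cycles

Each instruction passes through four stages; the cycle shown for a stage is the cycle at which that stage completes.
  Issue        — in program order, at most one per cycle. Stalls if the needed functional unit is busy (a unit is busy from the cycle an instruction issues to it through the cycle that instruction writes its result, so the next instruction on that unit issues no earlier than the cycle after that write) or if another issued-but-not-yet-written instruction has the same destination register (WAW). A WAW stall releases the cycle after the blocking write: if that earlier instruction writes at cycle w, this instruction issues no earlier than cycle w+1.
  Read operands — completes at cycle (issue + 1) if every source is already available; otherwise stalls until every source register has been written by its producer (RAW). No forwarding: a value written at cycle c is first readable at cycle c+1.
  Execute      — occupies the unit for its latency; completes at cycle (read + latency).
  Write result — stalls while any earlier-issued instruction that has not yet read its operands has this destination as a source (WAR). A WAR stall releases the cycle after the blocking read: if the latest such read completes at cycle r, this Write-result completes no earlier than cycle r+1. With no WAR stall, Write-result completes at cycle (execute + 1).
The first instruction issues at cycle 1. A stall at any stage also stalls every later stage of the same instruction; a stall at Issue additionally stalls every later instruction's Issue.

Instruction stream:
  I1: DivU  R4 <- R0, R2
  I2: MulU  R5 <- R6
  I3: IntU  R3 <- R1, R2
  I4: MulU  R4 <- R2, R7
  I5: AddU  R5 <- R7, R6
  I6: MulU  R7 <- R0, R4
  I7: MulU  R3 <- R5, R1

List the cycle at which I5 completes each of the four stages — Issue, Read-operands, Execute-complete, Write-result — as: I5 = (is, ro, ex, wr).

I5 = (12, 13, 15, 16)

1) issue 1, read 2, done 9, write 10
2) issue 2, read 3, done 6, write 7
3) issue 3, read 4, done 5, write 6
4) issue 11, read 12, done 15, write 16  <WAW R4: wait I1 write@10>
5) issue 12, read 13, done 15, write 16
6) issue 17, read 18, done 21, write 22  <struct: MulU busy until I4 writes@16>
7) issue 23, read 24, done 27, write 28  <struct: MulU busy until I6 writes@22>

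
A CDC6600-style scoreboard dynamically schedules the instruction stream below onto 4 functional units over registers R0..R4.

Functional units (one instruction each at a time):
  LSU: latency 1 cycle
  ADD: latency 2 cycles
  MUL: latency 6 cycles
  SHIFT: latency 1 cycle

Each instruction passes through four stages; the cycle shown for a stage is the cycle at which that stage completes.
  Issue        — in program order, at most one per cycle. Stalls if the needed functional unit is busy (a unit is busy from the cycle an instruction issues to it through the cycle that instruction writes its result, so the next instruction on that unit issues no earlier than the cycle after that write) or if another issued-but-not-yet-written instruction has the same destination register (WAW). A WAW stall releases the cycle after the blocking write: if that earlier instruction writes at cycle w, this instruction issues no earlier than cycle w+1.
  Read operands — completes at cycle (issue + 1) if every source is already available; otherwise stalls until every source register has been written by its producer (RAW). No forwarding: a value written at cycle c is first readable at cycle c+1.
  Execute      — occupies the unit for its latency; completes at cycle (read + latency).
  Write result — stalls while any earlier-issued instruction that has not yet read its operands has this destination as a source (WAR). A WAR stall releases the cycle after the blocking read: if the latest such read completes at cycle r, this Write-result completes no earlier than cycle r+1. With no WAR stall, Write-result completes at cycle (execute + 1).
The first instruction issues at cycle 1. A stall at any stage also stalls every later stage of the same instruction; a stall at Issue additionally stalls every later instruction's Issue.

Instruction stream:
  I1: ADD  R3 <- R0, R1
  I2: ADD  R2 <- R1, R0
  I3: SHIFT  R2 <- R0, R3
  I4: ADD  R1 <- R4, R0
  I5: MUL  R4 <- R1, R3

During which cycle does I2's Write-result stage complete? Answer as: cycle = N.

1) issue 1, read 2, done 4, write 5
2) issue 6, read 7, done 9, write 10  <struct: ADD busy until I1 writes@5>
3) issue 11, read 12, done 13, write 14  <WAW R2: wait I2 write@10>
4) issue 12, read 13, done 15, write 16
5) issue 13, read 17, done 23, write 24  <RAW R1: wait I4 write@16>

cycle = 10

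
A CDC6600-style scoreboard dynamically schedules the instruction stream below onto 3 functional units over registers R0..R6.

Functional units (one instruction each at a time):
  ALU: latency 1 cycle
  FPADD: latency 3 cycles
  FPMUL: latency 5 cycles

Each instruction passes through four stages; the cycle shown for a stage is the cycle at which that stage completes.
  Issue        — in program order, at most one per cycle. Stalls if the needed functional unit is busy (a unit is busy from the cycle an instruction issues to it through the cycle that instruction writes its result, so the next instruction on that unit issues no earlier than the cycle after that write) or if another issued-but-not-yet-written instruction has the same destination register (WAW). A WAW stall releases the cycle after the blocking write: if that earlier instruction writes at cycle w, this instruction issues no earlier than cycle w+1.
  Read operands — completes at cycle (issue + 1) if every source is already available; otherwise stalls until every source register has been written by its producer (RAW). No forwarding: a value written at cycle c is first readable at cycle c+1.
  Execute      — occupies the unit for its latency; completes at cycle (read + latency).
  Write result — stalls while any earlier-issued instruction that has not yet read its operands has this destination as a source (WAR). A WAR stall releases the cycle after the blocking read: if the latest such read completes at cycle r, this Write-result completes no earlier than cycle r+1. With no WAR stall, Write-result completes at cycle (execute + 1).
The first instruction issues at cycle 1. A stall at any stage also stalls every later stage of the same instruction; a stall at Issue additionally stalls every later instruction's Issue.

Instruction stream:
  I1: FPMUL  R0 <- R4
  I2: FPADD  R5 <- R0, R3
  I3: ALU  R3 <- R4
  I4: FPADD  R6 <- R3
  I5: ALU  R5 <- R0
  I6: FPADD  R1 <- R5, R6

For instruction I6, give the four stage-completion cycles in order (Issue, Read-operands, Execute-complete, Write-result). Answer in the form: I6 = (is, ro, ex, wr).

I1: IS=1 RO=2 EX=7 WR=8
I2: IS=2 RO=9 EX=12 WR=13  [RAW R0: wait I1 write@8]
I3: IS=3 RO=4 EX=5 WR=10  [WAR R3: wait I2 read@9]
I4: IS=14 RO=15 EX=18 WR=19  [struct: FPADD busy until I2 writes@13]
I5: IS=15 RO=16 EX=17 WR=18
I6: IS=20 RO=21 EX=24 WR=25  [struct: FPADD busy until I4 writes@19]

I6 = (20, 21, 24, 25)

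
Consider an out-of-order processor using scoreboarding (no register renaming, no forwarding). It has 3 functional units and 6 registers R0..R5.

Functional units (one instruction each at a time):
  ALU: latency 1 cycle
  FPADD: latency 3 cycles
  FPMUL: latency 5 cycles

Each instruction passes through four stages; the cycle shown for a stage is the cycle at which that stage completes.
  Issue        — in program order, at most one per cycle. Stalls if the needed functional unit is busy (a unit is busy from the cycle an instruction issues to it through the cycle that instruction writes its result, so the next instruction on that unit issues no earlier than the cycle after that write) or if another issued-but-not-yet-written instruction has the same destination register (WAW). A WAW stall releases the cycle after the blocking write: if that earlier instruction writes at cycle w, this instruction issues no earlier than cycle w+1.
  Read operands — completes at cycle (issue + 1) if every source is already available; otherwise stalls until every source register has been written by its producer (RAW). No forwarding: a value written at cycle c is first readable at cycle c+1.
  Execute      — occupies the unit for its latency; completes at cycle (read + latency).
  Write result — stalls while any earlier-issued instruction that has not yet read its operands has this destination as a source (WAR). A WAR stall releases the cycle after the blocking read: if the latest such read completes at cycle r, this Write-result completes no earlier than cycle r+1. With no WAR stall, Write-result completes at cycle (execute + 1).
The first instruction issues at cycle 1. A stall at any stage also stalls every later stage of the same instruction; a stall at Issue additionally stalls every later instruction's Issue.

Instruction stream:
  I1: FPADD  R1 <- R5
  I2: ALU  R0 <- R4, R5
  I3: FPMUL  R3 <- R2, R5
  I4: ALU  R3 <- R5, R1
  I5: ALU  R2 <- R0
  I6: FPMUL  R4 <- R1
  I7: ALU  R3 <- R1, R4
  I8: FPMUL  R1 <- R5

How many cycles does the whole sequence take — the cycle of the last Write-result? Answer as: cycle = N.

cycle = 31

I1  is:1  ro:2  ex:5  wr:6
I2  is:2  ro:3  ex:4  wr:5
I3  is:3  ro:4  ex:9  wr:10
I4  is:11  ro:12  ex:13  wr:14  — WAW R3: wait I3 write@10
I5  is:15  ro:16  ex:17  wr:18  — struct: ALU busy until I4 writes@14
I6  is:16  ro:17  ex:22  wr:23
I7  is:19  ro:24  ex:25  wr:26  — struct: ALU busy until I5 writes@18, RAW R4: wait I6 write@23
I8  is:24  ro:25  ex:30  wr:31  — struct: FPMUL busy until I6 writes@23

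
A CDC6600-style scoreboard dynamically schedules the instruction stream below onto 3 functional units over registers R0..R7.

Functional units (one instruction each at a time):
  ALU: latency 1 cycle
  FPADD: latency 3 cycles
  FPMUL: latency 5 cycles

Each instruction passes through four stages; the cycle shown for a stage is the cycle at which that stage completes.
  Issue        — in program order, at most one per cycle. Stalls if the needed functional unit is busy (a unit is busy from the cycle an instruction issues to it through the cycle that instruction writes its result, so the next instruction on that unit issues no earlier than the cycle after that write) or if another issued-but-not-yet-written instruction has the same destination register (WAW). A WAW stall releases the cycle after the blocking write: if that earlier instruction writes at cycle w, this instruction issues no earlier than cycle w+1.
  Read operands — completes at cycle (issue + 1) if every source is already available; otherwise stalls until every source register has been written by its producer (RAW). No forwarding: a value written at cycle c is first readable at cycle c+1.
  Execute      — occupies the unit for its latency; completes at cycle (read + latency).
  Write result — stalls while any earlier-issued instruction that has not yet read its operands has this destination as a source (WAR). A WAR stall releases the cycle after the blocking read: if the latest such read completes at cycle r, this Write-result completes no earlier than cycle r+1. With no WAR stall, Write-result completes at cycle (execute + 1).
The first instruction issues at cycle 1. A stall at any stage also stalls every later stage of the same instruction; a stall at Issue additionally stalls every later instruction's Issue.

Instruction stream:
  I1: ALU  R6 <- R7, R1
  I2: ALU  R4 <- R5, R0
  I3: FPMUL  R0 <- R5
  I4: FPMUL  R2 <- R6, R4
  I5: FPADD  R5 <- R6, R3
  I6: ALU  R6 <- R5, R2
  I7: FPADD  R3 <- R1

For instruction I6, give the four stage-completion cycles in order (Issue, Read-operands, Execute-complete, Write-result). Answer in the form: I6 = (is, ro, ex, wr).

cycle 1: I1 issues→ALU
cycle 2: I1 reads
cycle 3: I1 exec-done
cycle 4: I1 writes R6
cycle 5: I2 issues→ALU
cycle 6: I2 reads, I3 issues→FPMUL
cycle 7: I2 exec-done, I3 reads
cycle 8: I2 writes R4
cycle 12: I3 exec-done
cycle 13: I3 writes R0
cycle 14: I4 issues→FPMUL
cycle 15: I4 reads, I5 issues→FPADD
cycle 16: I5 reads, I6 issues→ALU
cycle 19: I5 exec-done
cycle 20: I4 exec-done, I5 writes R5
cycle 21: I4 writes R2, I7 issues→FPADD
cycle 22: I6 reads, I7 reads
cycle 23: I6 exec-done
cycle 24: I6 writes R6
cycle 25: I7 exec-done
cycle 26: I7 writes R3

I6 = (16, 22, 23, 24)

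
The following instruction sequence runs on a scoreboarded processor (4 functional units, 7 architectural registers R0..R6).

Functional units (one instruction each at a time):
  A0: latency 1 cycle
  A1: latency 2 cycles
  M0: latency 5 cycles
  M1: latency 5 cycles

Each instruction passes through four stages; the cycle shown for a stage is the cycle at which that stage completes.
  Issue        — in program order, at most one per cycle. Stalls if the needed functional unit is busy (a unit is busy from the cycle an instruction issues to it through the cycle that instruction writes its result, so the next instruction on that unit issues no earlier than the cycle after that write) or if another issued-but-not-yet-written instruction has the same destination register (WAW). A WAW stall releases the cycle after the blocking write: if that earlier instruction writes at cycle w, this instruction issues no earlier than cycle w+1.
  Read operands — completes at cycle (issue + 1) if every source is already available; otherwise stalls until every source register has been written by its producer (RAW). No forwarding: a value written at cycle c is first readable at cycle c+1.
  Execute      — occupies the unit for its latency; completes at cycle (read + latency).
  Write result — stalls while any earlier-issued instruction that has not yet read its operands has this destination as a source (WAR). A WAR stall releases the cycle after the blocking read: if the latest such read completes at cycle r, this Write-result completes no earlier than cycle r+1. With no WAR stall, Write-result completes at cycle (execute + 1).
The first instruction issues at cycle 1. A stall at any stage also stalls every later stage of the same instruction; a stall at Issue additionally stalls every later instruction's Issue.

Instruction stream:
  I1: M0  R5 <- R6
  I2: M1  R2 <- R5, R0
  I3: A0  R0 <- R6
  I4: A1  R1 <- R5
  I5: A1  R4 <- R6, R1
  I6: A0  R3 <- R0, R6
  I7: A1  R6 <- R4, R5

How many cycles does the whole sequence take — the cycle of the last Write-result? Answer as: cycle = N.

t=1  I1→M0
t=2  I1 RO, I2→M1
t=3  I3→A0
t=4  I3 RO, I4→A1
t=5  I3 EX
t=7  I1 EX
t=8  I1 WR R5
t=9  I2 RO, I4 RO
t=10  I3 WR R0
t=11  I4 EX
t=12  I4 WR R1
t=13  I5→A1
t=14  I2 EX, I5 RO, I6→A0
t=15  I2 WR R2, I6 RO
t=16  I5 EX, I6 EX
t=17  I5 WR R4, I6 WR R3
t=18  I7→A1
t=19  I7 RO
t=21  I7 EX
t=22  I7 WR R6

cycle = 22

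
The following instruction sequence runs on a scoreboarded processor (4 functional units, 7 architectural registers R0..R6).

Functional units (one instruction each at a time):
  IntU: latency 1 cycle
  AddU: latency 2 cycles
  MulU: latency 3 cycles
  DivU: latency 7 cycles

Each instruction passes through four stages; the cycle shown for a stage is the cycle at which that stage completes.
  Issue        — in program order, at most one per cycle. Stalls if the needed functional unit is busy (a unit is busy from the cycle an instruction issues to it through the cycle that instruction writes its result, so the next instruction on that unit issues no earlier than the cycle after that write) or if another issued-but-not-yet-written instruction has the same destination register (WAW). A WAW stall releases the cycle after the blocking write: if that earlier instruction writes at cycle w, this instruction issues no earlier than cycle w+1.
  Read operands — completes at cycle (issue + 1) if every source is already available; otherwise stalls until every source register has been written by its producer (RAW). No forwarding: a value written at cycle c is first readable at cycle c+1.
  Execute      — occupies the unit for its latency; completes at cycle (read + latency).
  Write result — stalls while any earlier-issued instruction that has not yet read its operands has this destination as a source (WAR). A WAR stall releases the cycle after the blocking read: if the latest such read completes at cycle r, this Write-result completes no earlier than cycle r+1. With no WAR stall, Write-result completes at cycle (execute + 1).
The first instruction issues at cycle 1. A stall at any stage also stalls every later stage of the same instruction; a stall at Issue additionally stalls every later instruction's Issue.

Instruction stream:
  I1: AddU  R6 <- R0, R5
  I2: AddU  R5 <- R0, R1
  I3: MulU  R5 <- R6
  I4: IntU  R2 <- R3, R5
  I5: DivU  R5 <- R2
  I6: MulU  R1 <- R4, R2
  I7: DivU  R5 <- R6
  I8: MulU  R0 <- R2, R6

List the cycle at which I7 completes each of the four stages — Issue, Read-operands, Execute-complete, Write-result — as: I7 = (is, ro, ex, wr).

I7 = (29, 30, 37, 38)

t=1  issue I1 (AddU)
t=2  I1 read-ops
t=4  I1 finished on AddU
t=5  I1→R6
t=6  issue I2 (AddU)
t=7  I2 read-ops
t=9  I2 finished on AddU
t=10  I2→R5
t=11  issue I3 (MulU)
t=12  I3 read-ops; issue I4 (IntU)
t=15  I3 finished on MulU
t=16  I3→R5
t=17  I4 read-ops; issue I5 (DivU)
t=18  I4 finished on IntU; issue I6 (MulU)
t=19  I4→R2
t=20  I5 read-ops; I6 read-ops
t=23  I6 finished on MulU
t=24  I6→R1
t=27  I5 finished on DivU
t=28  I5→R5
t=29  issue I7 (DivU)
t=30  I7 read-ops; issue I8 (MulU)
t=31  I8 read-ops
t=34  I8 finished on MulU
t=35  I8→R0
t=37  I7 finished on DivU
t=38  I7→R5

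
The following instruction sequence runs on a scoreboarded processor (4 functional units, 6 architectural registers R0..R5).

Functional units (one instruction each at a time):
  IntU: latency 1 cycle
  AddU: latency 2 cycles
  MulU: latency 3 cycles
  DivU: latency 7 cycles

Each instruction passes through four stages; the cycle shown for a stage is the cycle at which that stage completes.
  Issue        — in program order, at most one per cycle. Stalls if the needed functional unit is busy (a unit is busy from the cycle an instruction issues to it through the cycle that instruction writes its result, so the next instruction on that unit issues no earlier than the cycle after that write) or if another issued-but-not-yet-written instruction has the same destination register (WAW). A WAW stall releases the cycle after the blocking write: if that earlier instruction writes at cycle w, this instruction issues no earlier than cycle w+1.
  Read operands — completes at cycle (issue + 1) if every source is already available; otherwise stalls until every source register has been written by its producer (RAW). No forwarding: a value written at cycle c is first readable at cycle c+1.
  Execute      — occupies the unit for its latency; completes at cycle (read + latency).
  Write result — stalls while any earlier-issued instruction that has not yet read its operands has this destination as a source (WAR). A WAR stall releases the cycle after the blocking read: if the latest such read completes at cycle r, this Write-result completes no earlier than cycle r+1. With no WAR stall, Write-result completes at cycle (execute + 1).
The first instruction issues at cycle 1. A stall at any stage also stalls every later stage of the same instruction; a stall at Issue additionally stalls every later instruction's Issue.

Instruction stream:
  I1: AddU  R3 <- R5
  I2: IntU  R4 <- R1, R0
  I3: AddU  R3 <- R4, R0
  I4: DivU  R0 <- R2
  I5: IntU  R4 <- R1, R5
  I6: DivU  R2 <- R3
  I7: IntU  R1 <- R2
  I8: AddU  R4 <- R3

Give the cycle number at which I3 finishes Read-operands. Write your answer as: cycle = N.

cycle = 7

1) issue 1, read 2, done 4, write 5
2) issue 2, read 3, done 4, write 5
3) issue 6, read 7, done 9, write 10  <struct: AddU busy until I1 writes@5>
4) issue 7, read 8, done 15, write 16
5) issue 8, read 9, done 10, write 11
6) issue 17, read 18, done 25, write 26  <struct: DivU busy until I4 writes@16>
7) issue 18, read 27, done 28, write 29  <RAW R2: wait I6 write@26>
8) issue 19, read 20, done 22, write 23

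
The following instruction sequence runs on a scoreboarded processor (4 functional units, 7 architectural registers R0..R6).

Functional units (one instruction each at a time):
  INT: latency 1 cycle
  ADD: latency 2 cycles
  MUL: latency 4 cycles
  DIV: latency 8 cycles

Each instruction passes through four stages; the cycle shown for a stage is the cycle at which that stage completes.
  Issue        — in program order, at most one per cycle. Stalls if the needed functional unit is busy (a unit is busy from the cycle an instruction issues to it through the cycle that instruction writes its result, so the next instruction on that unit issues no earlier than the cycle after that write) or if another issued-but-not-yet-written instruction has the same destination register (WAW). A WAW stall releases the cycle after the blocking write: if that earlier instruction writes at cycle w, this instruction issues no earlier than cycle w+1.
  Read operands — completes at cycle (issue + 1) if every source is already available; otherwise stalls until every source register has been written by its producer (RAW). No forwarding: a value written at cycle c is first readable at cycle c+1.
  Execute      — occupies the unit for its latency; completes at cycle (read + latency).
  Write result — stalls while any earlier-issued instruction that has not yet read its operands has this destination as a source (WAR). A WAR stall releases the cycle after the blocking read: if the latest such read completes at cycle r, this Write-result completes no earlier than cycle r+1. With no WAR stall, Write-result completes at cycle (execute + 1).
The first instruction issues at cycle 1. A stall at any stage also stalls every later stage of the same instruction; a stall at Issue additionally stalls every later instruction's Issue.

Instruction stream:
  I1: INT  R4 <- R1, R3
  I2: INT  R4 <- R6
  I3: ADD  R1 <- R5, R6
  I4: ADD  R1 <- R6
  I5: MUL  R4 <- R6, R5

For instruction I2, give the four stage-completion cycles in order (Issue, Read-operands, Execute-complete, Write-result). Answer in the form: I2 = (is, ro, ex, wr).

[1] I1 dispatched to INT
[2] I1 operands ready
[3] I1 complete
[4] R4←I1
[5] I2 dispatched to INT
[6] I2 operands ready, I3 dispatched to ADD
[7] I2 complete, I3 operands ready
[8] R4←I2
[9] I3 complete
[10] R1←I3
[11] I4 dispatched to ADD
[12] I4 operands ready, I5 dispatched to MUL
[13] I5 operands ready
[14] I4 complete
[15] R1←I4
[17] I5 complete
[18] R4←I5

I2 = (5, 6, 7, 8)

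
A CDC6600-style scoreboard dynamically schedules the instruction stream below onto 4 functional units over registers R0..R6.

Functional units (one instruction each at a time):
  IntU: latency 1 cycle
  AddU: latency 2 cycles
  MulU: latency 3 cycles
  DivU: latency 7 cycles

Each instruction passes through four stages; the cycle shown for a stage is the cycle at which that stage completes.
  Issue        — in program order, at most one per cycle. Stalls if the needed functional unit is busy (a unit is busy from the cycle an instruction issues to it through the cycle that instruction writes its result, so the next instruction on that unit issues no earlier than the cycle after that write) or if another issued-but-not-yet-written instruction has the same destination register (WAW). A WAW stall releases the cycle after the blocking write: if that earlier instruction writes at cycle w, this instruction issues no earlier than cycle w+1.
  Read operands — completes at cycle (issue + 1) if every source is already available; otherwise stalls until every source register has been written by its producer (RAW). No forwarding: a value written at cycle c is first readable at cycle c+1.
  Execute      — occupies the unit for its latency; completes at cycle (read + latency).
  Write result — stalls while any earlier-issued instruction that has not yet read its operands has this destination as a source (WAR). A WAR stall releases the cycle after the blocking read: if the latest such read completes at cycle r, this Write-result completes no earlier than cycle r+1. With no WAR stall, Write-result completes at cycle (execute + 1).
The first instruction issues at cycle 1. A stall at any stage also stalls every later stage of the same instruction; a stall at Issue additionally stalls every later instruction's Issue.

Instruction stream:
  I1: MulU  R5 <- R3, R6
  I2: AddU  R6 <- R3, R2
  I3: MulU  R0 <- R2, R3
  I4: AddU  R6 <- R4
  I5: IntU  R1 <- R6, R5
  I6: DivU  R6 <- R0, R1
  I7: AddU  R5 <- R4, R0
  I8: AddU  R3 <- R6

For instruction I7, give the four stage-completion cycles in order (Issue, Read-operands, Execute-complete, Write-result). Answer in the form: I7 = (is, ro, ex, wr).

I7 = (14, 15, 17, 18)

t=1  I1 issues→MulU
t=2  I1 reads; I2 issues→AddU
t=3  I2 reads
t=5  I1 exec-done; I2 exec-done
t=6  I1 writes R5; I2 writes R6
t=7  I3 issues→MulU
t=8  I3 reads; I4 issues→AddU
t=9  I4 reads; I5 issues→IntU
t=11  I3 exec-done; I4 exec-done
t=12  I3 writes R0; I4 writes R6
t=13  I5 reads; I6 issues→DivU
t=14  I5 exec-done; I7 issues→AddU
t=15  I5 writes R1; I7 reads
t=16  I6 reads
t=17  I7 exec-done
t=18  I7 writes R5
t=19  I8 issues→AddU
t=23  I6 exec-done
t=24  I6 writes R6
t=25  I8 reads
t=27  I8 exec-done
t=28  I8 writes R3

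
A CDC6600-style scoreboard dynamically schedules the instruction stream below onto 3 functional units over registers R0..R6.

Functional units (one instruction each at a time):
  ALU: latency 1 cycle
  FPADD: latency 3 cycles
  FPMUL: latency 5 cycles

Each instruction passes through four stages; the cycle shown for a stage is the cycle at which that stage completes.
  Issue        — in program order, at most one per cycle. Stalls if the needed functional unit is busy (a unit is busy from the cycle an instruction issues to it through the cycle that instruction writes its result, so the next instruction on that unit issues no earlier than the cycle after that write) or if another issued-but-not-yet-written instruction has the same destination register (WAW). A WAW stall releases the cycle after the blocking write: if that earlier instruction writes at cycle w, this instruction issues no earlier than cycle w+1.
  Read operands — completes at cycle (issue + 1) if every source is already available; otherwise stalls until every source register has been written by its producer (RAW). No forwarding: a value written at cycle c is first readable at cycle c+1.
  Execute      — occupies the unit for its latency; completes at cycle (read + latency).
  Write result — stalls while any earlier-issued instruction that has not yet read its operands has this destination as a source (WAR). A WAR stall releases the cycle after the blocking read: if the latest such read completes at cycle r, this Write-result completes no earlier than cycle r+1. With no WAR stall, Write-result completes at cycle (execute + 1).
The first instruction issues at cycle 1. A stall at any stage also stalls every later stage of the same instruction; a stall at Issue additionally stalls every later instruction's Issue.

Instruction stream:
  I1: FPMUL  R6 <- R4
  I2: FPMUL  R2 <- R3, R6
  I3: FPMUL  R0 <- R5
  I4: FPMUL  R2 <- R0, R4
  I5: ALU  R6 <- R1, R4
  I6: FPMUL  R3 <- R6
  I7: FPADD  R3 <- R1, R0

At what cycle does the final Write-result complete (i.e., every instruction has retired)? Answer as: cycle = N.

cycle = 46

c1: I1→FPMUL
c2: I1 RO
c7: I1 EX
c8: I1 WR R6
c9: I2→FPMUL
c10: I2 RO
c15: I2 EX
c16: I2 WR R2
c17: I3→FPMUL
c18: I3 RO
c23: I3 EX
c24: I3 WR R0
c25: I4→FPMUL
c26: I4 RO, I5→ALU
c27: I5 RO
c28: I5 EX
c29: I5 WR R6
c31: I4 EX
c32: I4 WR R2
c33: I6→FPMUL
c34: I6 RO
c39: I6 EX
c40: I6 WR R3
c41: I7→FPADD
c42: I7 RO
c45: I7 EX
c46: I7 WR R3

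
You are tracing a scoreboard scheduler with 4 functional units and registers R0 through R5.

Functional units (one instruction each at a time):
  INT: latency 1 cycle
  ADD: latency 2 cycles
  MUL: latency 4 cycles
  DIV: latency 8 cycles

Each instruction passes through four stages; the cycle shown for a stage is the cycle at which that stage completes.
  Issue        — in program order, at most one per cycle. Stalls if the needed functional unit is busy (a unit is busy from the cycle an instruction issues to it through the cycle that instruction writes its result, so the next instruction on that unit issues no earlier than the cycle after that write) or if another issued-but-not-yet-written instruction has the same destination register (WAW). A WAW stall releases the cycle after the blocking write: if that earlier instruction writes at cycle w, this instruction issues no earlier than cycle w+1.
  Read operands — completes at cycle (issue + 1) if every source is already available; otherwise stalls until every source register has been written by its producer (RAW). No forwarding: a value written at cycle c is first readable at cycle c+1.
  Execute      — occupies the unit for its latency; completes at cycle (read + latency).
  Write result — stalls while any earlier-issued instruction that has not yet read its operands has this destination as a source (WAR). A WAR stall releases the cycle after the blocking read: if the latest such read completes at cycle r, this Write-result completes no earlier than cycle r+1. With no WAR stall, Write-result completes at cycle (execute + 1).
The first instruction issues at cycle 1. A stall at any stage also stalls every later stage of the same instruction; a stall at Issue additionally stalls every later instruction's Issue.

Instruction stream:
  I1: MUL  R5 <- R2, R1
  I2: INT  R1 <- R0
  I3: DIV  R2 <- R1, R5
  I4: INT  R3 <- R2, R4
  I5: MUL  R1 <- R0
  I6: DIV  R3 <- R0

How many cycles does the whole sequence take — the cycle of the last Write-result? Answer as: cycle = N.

cycle = 31

t=1  issue I1 (MUL)
t=2  I1 read-ops | issue I2 (INT)
t=3  I2 read-ops | issue I3 (DIV)
t=4  I2 finished on INT
t=5  I2→R1
t=6  I1 finished on MUL | issue I4 (INT)
t=7  I1→R5
t=8  I3 read-ops | issue I5 (MUL)
t=9  I5 read-ops
t=13  I5 finished on MUL
t=14  I5→R1
t=16  I3 finished on DIV
t=17  I3→R2
t=18  I4 read-ops
t=19  I4 finished on INT
t=20  I4→R3
t=21  issue I6 (DIV)
t=22  I6 read-ops
t=30  I6 finished on DIV
t=31  I6→R3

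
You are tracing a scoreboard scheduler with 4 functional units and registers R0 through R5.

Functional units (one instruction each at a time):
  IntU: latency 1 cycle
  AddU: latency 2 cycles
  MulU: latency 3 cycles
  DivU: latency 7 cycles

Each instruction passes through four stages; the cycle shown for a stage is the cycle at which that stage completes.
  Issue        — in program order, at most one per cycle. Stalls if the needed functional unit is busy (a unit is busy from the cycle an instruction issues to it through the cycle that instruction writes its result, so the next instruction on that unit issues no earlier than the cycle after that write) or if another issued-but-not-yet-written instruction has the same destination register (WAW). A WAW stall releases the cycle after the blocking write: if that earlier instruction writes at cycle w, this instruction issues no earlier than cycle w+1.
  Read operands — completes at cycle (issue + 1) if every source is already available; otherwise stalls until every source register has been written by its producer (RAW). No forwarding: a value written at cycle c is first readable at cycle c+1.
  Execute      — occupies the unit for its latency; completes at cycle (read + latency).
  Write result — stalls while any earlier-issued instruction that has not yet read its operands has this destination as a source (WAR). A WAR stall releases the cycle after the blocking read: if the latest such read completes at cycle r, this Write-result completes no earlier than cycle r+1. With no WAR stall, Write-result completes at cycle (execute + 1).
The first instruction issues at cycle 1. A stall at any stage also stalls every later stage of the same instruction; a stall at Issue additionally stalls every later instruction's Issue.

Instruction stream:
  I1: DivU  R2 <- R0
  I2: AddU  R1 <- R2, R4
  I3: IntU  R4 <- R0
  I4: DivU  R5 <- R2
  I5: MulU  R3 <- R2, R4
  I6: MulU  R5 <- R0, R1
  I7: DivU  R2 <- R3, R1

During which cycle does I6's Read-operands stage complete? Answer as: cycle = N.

cycle = 22

cycle 1: issue I1 (DivU)
cycle 2: I1 read-ops | issue I2 (AddU)
cycle 3: issue I3 (IntU)
cycle 4: I3 read-ops
cycle 5: I3 finished on IntU
cycle 9: I1 finished on DivU
cycle 10: I1→R2
cycle 11: I2 read-ops | issue I4 (DivU)
cycle 12: I3→R4 | I4 read-ops | issue I5 (MulU)
cycle 13: I2 finished on AddU | I5 read-ops
cycle 14: I2→R1
cycle 16: I5 finished on MulU
cycle 17: I5→R3
cycle 19: I4 finished on DivU
cycle 20: I4→R5
cycle 21: issue I6 (MulU)
cycle 22: I6 read-ops | issue I7 (DivU)
cycle 23: I7 read-ops
cycle 25: I6 finished on MulU
cycle 26: I6→R5
cycle 30: I7 finished on DivU
cycle 31: I7→R2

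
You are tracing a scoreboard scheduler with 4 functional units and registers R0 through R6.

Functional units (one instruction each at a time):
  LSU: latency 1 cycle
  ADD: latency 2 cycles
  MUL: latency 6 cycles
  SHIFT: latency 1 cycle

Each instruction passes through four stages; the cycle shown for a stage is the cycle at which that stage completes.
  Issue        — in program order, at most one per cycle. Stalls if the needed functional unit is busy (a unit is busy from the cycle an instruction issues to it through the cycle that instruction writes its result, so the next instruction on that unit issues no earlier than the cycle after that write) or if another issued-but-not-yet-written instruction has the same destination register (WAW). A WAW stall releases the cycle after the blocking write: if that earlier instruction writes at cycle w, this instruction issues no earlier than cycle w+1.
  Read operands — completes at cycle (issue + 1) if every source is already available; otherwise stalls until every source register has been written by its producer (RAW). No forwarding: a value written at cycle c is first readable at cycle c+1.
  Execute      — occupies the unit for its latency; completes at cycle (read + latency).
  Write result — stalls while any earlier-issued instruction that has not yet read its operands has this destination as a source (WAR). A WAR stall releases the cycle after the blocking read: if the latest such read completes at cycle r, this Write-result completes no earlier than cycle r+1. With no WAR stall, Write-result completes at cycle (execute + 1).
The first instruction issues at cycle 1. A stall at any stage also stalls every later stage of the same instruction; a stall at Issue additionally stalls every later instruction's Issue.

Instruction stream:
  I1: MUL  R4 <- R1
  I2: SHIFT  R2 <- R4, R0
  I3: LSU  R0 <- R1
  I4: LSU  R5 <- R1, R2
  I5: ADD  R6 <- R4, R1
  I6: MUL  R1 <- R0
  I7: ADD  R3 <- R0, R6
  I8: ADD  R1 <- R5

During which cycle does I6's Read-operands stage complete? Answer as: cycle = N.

cycle = 15

[1] issue I1 (MUL)
[2] I1 read-ops, issue I2 (SHIFT)
[3] issue I3 (LSU)
[4] I3 read-ops
[5] I3 finished on LSU
[8] I1 finished on MUL
[9] I1→R4
[10] I2 read-ops
[11] I2 finished on SHIFT, I3→R0
[12] I2→R2, issue I4 (LSU)
[13] I4 read-ops, issue I5 (ADD)
[14] I4 finished on LSU, I5 read-ops, issue I6 (MUL)
[15] I4→R5, I6 read-ops
[16] I5 finished on ADD
[17] I5→R6
[18] issue I7 (ADD)
[19] I7 read-ops
[21] I6 finished on MUL, I7 finished on ADD
[22] I6→R1, I7→R3
[23] issue I8 (ADD)
[24] I8 read-ops
[26] I8 finished on ADD
[27] I8→R1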